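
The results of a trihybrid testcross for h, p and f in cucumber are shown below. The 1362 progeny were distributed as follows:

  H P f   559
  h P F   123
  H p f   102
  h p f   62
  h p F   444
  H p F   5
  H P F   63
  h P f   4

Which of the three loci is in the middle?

h

The two most frequent reciprocal classes, h p F and H P f, are the parental types, so the F1 was h p F / H P f.
The two rarest classes, H p F and h P f, are the double crossovers. Comparing them with the parentals, only the h allele has switched, so h is the middle locus and the order is f – h – p.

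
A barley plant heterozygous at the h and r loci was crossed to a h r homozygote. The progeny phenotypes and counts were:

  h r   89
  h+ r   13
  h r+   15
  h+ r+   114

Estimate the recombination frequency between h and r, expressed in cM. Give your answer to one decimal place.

12.1 cM

The two most frequent classes, h+ r+ (114) and h r (89), are the parental types, so the F1 was h+ r+ / h r.
The recombinant classes are h+ r and h r+: 13 + 15 = 28.
Recombination frequency = 28/231 = 0.1212 ≈ 12.1%, i.e. 12.1 cM.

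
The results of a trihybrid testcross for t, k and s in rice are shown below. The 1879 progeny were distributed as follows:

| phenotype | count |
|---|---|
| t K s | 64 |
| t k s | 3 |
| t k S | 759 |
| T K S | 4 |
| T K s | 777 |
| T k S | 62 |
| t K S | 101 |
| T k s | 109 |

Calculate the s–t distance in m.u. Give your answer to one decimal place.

7.1 m.u.

The two most frequent reciprocal classes, T K s and t k S, are the parental types, so the F1 was T K s / t k S.
The two rarest classes, T K S and t k s, are the double crossovers. Comparing them with the parentals, only the s allele has switched, so s is the middle locus and the order is k – s – t.
Crossovers in the s–t interval produce the single-crossover classes t K s and T k S (64 + 62 = 126) plus the double crossovers (7).
RF(s–t) = (126 + 7) / 1879 = 133/1879 = 0.0708 → 7.1 m.u.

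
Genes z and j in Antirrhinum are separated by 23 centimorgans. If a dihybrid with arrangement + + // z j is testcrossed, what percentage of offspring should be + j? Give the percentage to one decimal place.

11.5%

A map distance of 23 centimorgans corresponds to a recombination frequency of 0.230.
The F1 is + + / z j, so + j is a recombinant gamete class with expected frequency r/2 = 0.230/2 = 0.1150.
That is 0.1150 = 11.5% of the progeny.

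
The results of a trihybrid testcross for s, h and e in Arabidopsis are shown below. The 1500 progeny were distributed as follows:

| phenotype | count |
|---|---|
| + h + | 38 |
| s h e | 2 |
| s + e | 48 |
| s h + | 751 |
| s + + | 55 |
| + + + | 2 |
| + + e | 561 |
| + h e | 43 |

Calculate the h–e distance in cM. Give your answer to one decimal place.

6.8 cM

The two most frequent reciprocal classes, + + e and s h +, are the parental types, so the F1 was + + e / s h +.
The two rarest classes, + + + and s h e, are the double crossovers. Comparing them with the parentals, only the e allele has switched, so e is the middle locus and the order is s – e – h.
Crossovers in the e–h interval produce the single-crossover classes + h e and s + + (43 + 55 = 98) plus the double crossovers (4).
RF(e–h) = (98 + 4) / 1500 = 102/1500 = 0.0680 → 6.8 cM.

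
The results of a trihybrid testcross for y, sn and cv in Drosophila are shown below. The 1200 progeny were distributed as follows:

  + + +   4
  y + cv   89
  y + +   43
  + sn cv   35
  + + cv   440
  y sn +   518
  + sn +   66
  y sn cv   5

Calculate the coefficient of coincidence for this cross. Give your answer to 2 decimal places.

0.76

The two most frequent reciprocal classes, + + cv and y sn +, are the parental types, so the F1 was + + cv / y sn +.
The two rarest classes, + + + and y sn cv, are the double crossovers. Comparing them with the parentals, only the cv allele has switched, so cv is the middle locus and the order is y – cv – sn.
y–cv: (155 + 9)/1200 = 0.1367; cv–sn: (78 + 9)/1200 = 0.0725.
Expected DCO frequency = 0.1367 × 0.0725 ≈ 0.00991; observed = 9/1200 ≈ 0.00750.
Coefficient of coincidence = 0.00750/0.00991 ≈ 0.76.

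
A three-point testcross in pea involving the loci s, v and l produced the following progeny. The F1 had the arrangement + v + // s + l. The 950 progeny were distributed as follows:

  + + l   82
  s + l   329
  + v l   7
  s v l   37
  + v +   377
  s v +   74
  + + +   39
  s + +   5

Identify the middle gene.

l

The two rarest classes, + v l and s + +, are the double crossovers. Comparing them with the parentals, only the l allele has switched, so l is the middle locus and the order is v – l – s.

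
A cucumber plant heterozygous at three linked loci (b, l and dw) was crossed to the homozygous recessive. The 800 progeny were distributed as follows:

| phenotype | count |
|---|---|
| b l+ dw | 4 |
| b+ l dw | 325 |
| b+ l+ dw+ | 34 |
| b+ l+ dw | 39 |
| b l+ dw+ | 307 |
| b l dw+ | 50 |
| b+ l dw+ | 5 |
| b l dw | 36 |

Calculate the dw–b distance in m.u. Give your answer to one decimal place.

9.9 m.u.

The two most frequent reciprocal classes, b+ l dw and b l+ dw+, are the parental types, so the F1 was b+ l dw / b l+ dw+.
The two rarest classes, b+ l dw+ and b l+ dw, are the double crossovers. Comparing them with the parentals, only the dw allele has switched, so dw is the middle locus and the order is l – dw – b.
Crossovers in the dw–b interval produce the single-crossover classes b l dw and b+ l+ dw+ (36 + 34 = 70) plus the double crossovers (9).
RF(dw–b) = (70 + 9) / 800 = 79/800 = 0.0988 → 9.9 m.u.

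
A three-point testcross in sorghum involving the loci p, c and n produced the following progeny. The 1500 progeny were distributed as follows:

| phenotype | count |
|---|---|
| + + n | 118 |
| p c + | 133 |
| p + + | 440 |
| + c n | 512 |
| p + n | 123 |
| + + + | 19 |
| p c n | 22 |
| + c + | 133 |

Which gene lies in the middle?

p

The two most frequent reciprocal classes, + c n and p + +, are the parental types, so the F1 was + c n / p + +.
The two rarest classes, p c n and + + +, are the double crossovers. Comparing them with the parentals, only the p allele has switched, so p is the middle locus and the order is n – p – c.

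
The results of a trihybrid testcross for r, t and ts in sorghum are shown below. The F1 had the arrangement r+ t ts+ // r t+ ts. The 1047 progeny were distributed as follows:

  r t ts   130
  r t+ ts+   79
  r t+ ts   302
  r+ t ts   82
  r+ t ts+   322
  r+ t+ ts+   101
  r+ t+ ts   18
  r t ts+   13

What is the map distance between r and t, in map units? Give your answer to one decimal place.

The two rarest classes, r t ts+ and r+ t+ ts, are the double crossovers. Comparing them with the parentals, only the r allele has switched, so r is the middle locus and the order is t – r – ts.
Crossovers in the t–r interval produce the single-crossover classes r+ t+ ts+ and r t ts (101 + 130 = 231) plus the double crossovers (31).
RF(t–r) = (231 + 31) / 1047 = 262/1047 = 0.2502 → 25.0 map units.

25.0 map units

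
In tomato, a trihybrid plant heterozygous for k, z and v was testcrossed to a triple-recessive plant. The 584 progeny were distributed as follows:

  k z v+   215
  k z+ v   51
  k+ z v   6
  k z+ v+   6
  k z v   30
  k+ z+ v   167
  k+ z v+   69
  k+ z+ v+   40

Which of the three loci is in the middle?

z

The two most frequent reciprocal classes, k+ z+ v and k z v+, are the parental types, so the F1 was k+ z+ v / k z v+.
The two rarest classes, k+ z v and k z+ v+, are the double crossovers. Comparing them with the parentals, only the z allele has switched, so z is the middle locus and the order is v – z – k.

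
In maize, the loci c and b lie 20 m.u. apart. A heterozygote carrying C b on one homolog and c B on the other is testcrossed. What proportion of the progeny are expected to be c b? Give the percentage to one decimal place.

A map distance of 20 m.u. corresponds to a recombination frequency of 0.200.
The F1 is C b / c B, so c b is a recombinant gamete class with expected frequency r/2 = 0.200/2 = 0.1000.
That is 0.1000 = 10.0% of the progeny.

10.0%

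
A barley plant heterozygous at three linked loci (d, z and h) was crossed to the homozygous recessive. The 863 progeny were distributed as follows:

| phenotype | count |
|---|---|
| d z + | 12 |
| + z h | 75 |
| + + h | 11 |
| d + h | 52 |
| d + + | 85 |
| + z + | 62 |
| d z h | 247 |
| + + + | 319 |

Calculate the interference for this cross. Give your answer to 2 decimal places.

The two most frequent reciprocal classes, d z h and + + +, are the parental types, so the F1 was d z h / + + +.
The two rarest classes, d z + and + + h, are the double crossovers. Comparing them with the parentals, only the h allele has switched, so h is the middle locus and the order is z – h – d.
z–h: (114 + 23)/863 = 0.1587; h–d: (160 + 23)/863 = 0.2121.
Expected DCO frequency = 0.1587 × 0.2121 ≈ 0.03366; observed = 23/863 ≈ 0.02665.
Coefficient of coincidence = 0.02665/0.03366 ≈ 0.79; interference = 1 − 0.79 = 0.21.

0.21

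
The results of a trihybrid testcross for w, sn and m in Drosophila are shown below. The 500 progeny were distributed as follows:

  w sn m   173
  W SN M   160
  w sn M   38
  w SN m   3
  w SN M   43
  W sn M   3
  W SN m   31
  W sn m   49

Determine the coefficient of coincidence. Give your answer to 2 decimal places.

The two most frequent reciprocal classes, w sn m and W SN M, are the parental types, so the F1 was w sn m / W SN M.
The two rarest classes, w SN m and W sn M, are the double crossovers. Comparing them with the parentals, only the sn allele has switched, so sn is the middle locus and the order is m – sn – w.
m–sn: (69 + 6)/500 = 0.1500; sn–w: (92 + 6)/500 = 0.1960.
Expected DCO frequency = 0.1500 × 0.1960 ≈ 0.02940; observed = 6/500 ≈ 0.01200.
Coefficient of coincidence = 0.01200/0.02940 ≈ 0.41.

0.41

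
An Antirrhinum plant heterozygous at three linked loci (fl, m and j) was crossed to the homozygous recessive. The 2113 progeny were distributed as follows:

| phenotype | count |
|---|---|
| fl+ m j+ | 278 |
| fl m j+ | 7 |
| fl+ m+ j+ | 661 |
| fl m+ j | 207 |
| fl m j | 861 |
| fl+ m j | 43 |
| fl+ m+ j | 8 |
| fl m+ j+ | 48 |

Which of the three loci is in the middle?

j

The two most frequent reciprocal classes, fl m j and fl+ m+ j+, are the parental types, so the F1 was fl m j / fl+ m+ j+.
The two rarest classes, fl m j+ and fl+ m+ j, are the double crossovers. Comparing them with the parentals, only the j allele has switched, so j is the middle locus and the order is m – j – fl.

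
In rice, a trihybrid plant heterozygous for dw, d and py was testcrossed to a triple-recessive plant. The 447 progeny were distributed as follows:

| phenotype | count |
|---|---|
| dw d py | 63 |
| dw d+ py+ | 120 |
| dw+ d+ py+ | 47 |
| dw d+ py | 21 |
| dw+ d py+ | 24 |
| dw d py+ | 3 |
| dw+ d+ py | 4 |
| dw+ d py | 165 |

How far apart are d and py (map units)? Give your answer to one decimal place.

11.6 map units

The two most frequent reciprocal classes, dw d+ py+ and dw+ d py, are the parental types, so the F1 was dw d+ py+ / dw+ d py.
The two rarest classes, dw d py+ and dw+ d+ py, are the double crossovers. Comparing them with the parentals, only the d allele has switched, so d is the middle locus and the order is py – d – dw.
Crossovers in the py–d interval produce the single-crossover classes dw d+ py and dw+ d py+ (21 + 24 = 45) plus the double crossovers (7).
RF(py–d) = (45 + 7) / 447 = 52/447 = 0.1163 → 11.6 map units.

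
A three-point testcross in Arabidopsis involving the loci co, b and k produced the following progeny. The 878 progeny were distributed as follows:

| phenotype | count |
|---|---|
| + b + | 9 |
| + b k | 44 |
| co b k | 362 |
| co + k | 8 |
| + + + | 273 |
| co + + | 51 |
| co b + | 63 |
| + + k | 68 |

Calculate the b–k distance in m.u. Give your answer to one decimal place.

16.9 m.u.

The two most frequent reciprocal classes, + + + and co b k, are the parental types, so the F1 was + + + / co b k.
The two rarest classes, + b + and co + k, are the double crossovers. Comparing them with the parentals, only the b allele has switched, so b is the middle locus and the order is co – b – k.
Crossovers in the b–k interval produce the single-crossover classes + + k and co b + (68 + 63 = 131) plus the double crossovers (17).
RF(b–k) = (131 + 17) / 878 = 148/878 = 0.1686 → 16.9 m.u.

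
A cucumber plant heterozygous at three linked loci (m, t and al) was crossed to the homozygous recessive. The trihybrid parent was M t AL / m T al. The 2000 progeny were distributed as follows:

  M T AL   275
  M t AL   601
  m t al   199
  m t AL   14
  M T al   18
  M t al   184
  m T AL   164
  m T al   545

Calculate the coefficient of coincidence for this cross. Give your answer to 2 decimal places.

0.33

The two rarest classes, m t AL and M T al, are the double crossovers. Comparing them with the parentals, only the m allele has switched, so m is the middle locus and the order is al – m – t.
al–m: (348 + 32)/2000 = 0.1900; m–t: (474 + 32)/2000 = 0.2530.
Expected DCO frequency = 0.1900 × 0.2530 ≈ 0.04807; observed = 32/2000 ≈ 0.01600.
Coefficient of coincidence = 0.01600/0.04807 ≈ 0.33.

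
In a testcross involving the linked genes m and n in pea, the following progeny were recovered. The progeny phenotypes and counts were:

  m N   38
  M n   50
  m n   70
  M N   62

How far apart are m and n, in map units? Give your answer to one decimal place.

The two most frequent classes, M N (62) and m n (70), are the parental types, so the F1 was M N / m n.
The recombinant classes are M n and m N: 50 + 38 = 88.
Recombination frequency = 88/220 = 0.4000 ≈ 40.0%, i.e. 40.0 map units.

40.0 map units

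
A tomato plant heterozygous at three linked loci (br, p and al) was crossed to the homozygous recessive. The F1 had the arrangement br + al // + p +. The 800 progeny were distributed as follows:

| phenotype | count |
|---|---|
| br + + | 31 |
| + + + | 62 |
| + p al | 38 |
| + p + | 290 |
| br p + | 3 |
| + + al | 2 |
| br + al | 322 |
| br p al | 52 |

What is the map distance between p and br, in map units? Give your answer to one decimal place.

14.9 map units

The two rarest classes, + + al and br p +, are the double crossovers. Comparing them with the parentals, only the br allele has switched, so br is the middle locus and the order is al – br – p.
Crossovers in the br–p interval produce the single-crossover classes br p al and + + + (52 + 62 = 114) plus the double crossovers (5).
RF(br–p) = (114 + 5) / 800 = 119/800 = 0.1487 → 14.9 map units.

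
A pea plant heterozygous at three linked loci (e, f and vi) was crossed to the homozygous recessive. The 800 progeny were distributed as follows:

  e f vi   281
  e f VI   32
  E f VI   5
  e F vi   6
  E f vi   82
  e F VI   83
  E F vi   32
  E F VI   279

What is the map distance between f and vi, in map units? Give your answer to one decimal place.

9.4 map units

The two most frequent reciprocal classes, e f vi and E F VI, are the parental types, so the F1 was e f vi / E F VI.
The two rarest classes, e F vi and E f VI, are the double crossovers. Comparing them with the parentals, only the f allele has switched, so f is the middle locus and the order is e – f – vi.
Crossovers in the f–vi interval produce the single-crossover classes e f VI and E F vi (32 + 32 = 64) plus the double crossovers (11).
RF(f–vi) = (64 + 11) / 800 = 75/800 = 0.0938 → 9.4 map units.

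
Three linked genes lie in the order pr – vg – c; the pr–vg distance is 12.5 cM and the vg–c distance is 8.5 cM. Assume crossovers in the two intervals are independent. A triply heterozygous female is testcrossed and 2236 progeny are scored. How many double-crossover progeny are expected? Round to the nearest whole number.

Map distances give recombination frequencies of 0.125 and 0.085 for the two intervals.
With no interference, expected double-crossover frequency = 0.125 × 0.085 = 0.01063.
Expected number = 0.01063 × 2236 = 23.76 ≈ 24.

24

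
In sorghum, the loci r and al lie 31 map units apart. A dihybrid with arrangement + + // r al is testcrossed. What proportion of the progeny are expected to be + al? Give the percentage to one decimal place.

15.5%

A map distance of 31 map units corresponds to a recombination frequency of 0.310.
The F1 is + + / r al, so + al is a recombinant gamete class with expected frequency r/2 = 0.310/2 = 0.1550.
That is 0.1550 = 15.5% of the progeny.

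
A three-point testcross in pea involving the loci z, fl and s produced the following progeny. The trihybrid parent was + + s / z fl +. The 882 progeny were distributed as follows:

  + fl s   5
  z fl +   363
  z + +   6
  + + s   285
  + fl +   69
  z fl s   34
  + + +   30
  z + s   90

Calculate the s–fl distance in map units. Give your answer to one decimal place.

8.5 map units

The two rarest classes, + fl s and z + +, are the double crossovers. Comparing them with the parentals, only the fl allele has switched, so fl is the middle locus and the order is s – fl – z.
Crossovers in the s–fl interval produce the single-crossover classes + + + and z fl s (30 + 34 = 64) plus the double crossovers (11).
RF(s–fl) = (64 + 11) / 882 = 75/882 = 0.0850 → 8.5 map units.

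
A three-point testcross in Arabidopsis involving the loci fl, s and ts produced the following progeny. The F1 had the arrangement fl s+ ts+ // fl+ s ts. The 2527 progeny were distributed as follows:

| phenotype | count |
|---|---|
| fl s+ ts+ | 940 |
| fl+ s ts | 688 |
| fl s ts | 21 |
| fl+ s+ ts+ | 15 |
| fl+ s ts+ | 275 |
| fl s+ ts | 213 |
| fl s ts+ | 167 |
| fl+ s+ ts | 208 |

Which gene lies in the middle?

The two rarest classes, fl+ s+ ts+ and fl s ts, are the double crossovers. Comparing them with the parentals, only the fl allele has switched, so fl is the middle locus and the order is s – fl – ts.

fl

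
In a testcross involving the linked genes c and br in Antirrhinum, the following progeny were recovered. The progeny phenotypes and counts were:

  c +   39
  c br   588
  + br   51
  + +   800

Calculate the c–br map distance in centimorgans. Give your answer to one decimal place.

6.1 centimorgans

The two most frequent classes, + + (800) and c br (588), are the parental types, so the F1 was + + / c br.
The recombinant classes are + br and c +: 51 + 39 = 90.
Recombination frequency = 90/1478 = 0.0609 ≈ 6.1%, i.e. 6.1 centimorgans.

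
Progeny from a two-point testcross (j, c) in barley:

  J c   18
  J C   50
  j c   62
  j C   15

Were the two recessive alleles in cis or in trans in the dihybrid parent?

The two most frequent classes are J C (50) and j c (62); these are the parental (non-recombinant) types.
So the F1 carried J C on one chromosome and j c on the other — the recessive alleles are on the same chromosome (cis / coupling).

cis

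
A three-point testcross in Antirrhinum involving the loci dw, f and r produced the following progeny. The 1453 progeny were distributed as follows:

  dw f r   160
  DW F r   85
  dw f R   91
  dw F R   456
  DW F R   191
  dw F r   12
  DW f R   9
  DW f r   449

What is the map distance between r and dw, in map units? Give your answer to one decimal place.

The two most frequent reciprocal classes, DW f r and dw F R, are the parental types, so the F1 was DW f r / dw F R.
The two rarest classes, DW f R and dw F r, are the double crossovers. Comparing them with the parentals, only the r allele has switched, so r is the middle locus and the order is dw – r – f.
Crossovers in the dw–r interval produce the single-crossover classes dw f r and DW F R (160 + 191 = 351) plus the double crossovers (21).
RF(dw–r) = (351 + 21) / 1453 = 372/1453 = 0.2560 → 25.6 map units.

25.6 map units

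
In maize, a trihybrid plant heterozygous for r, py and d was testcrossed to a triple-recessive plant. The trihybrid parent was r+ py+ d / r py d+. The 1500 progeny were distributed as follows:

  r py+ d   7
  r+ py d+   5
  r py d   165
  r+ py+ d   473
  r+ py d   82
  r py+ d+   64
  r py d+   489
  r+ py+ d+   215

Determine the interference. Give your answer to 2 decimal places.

The two rarest classes, r py+ d and r+ py d+, are the double crossovers. Comparing them with the parentals, only the r allele has switched, so r is the middle locus and the order is d – r – py.
d–r: (380 + 12)/1500 = 0.2613; r–py: (146 + 12)/1500 = 0.1053.
Expected DCO frequency = 0.2613 × 0.1053 ≈ 0.02751; observed = 12/1500 ≈ 0.00800.
Coefficient of coincidence = 0.00800/0.02751 ≈ 0.29; interference = 1 − 0.29 = 0.71.

0.71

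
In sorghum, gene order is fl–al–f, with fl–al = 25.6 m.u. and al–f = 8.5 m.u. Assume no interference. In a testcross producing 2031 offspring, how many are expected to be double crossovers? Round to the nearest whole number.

Map distances give recombination frequencies of 0.256 and 0.085 for the two intervals.
With no interference, expected double-crossover frequency = 0.256 × 0.085 = 0.02176.
Expected number = 0.02176 × 2031 = 44.19 ≈ 44.

44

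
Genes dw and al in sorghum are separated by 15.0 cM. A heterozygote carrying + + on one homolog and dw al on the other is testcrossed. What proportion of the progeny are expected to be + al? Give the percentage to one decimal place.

A map distance of 15.0 cM corresponds to a recombination frequency of 0.150.
The F1 is + + / dw al, so + al is a recombinant gamete class with expected frequency r/2 = 0.150/2 = 0.0750.
That is 0.0750 = 7.5% of the progeny.

7.5%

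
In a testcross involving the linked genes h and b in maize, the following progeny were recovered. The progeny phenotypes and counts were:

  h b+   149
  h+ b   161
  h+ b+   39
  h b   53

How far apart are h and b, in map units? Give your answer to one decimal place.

22.9 map units

The two most frequent classes, h+ b (161) and h b+ (149), are the parental types, so the F1 was h+ b / h b+.
The recombinant classes are h+ b+ and h b: 39 + 53 = 92.
Recombination frequency = 92/402 = 0.2289 ≈ 22.9%, i.e. 22.9 map units.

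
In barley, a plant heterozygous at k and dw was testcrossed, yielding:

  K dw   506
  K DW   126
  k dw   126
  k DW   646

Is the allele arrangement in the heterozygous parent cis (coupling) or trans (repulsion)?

trans

The two most frequent classes are K dw (506) and k DW (646); these are the parental (non-recombinant) types.
So the F1 carried K dw on one chromosome and k DW on the other — the recessive alleles are on opposite chromosomes (trans / repulsion).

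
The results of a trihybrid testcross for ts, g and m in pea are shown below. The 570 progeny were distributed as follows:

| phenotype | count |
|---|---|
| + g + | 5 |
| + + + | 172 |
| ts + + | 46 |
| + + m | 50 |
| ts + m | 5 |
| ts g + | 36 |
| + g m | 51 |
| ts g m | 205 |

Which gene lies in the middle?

g

The two most frequent reciprocal classes, ts g m and + + +, are the parental types, so the F1 was ts g m / + + +.
The two rarest classes, ts + m and + g +, are the double crossovers. Comparing them with the parentals, only the g allele has switched, so g is the middle locus and the order is m – g – ts.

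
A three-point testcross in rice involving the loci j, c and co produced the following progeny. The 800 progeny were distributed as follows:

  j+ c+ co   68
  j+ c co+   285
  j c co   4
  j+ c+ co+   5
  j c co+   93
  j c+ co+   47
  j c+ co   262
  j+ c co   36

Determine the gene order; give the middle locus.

The two most frequent reciprocal classes, j c+ co and j+ c co+, are the parental types, so the F1 was j c+ co / j+ c co+.
The two rarest classes, j c co and j+ c+ co+, are the double crossovers. Comparing them with the parentals, only the c allele has switched, so c is the middle locus and the order is co – c – j.

c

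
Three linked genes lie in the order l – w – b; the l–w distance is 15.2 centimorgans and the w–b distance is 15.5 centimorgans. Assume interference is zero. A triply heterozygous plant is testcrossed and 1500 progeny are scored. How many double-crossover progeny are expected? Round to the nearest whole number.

Map distances give recombination frequencies of 0.152 and 0.155 for the two intervals.
With no interference, expected double-crossover frequency = 0.152 × 0.155 = 0.02356.
Expected number = 0.02356 × 1500 = 35.34 ≈ 35.

35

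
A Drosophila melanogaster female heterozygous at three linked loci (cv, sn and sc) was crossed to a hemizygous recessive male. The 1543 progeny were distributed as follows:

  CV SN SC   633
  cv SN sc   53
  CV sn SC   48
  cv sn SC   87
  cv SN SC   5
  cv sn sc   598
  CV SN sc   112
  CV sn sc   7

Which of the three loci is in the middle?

The two most frequent reciprocal classes, cv sn sc and CV SN SC, are the parental types, so the F1 was cv sn sc / CV SN SC.
The two rarest classes, CV sn sc and cv SN SC, are the double crossovers. Comparing them with the parentals, only the cv allele has switched, so cv is the middle locus and the order is sn – cv – sc.

cv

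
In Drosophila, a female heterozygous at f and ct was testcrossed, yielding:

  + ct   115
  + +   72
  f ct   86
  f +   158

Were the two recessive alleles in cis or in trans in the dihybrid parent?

trans

The two most frequent classes are + ct (115) and f + (158); these are the parental (non-recombinant) types.
So the F1 carried + ct on one chromosome and f + on the other — the recessive alleles are on opposite chromosomes (trans / repulsion).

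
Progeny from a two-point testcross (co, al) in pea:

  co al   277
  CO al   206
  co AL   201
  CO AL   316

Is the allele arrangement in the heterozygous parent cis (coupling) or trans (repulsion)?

cis

The two most frequent classes are CO AL (316) and co al (277); these are the parental (non-recombinant) types.
So the F1 carried CO AL on one chromosome and co al on the other — the recessive alleles are on the same chromosome (cis / coupling).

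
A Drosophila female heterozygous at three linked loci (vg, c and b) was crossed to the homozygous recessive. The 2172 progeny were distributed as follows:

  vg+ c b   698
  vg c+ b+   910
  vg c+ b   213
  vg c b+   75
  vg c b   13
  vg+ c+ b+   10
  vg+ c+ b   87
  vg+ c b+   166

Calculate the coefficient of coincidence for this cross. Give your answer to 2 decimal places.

The two most frequent reciprocal classes, vg+ c b and vg c+ b+, are the parental types, so the F1 was vg+ c b / vg c+ b+.
The two rarest classes, vg c b and vg+ c+ b+, are the double crossovers. Comparing them with the parentals, only the vg allele has switched, so vg is the middle locus and the order is c – vg – b.
c–vg: (162 + 23)/2172 = 0.0852; vg–b: (379 + 23)/2172 = 0.1851.
Expected DCO frequency = 0.0852 × 0.1851 ≈ 0.01577; observed = 23/2172 ≈ 0.01059.
Coefficient of coincidence = 0.01059/0.01577 ≈ 0.67.

0.67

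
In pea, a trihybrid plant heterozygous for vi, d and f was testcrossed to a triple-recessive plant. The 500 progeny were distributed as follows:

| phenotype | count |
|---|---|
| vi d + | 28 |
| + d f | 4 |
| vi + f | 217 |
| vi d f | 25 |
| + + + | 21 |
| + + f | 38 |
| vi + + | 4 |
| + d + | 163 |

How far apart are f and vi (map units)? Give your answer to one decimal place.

The two most frequent reciprocal classes, + d + and vi + f, are the parental types, so the F1 was + d + / vi + f.
The two rarest classes, + d f and vi + +, are the double crossovers. Comparing them with the parentals, only the f allele has switched, so f is the middle locus and the order is vi – f – d.
Crossovers in the vi–f interval produce the single-crossover classes vi d + and + + f (28 + 38 = 66) plus the double crossovers (8).
RF(vi–f) = (66 + 8) / 500 = 74/500 = 0.1480 → 14.8 map units.

14.8 map units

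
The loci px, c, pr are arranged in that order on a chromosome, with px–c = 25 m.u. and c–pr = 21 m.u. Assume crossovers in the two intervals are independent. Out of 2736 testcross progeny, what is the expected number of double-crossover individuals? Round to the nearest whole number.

Map distances give recombination frequencies of 0.250 and 0.210 for the two intervals.
With no interference, expected double-crossover frequency = 0.250 × 0.210 = 0.05250.
Expected number = 0.05250 × 2736 = 143.64 ≈ 144.

144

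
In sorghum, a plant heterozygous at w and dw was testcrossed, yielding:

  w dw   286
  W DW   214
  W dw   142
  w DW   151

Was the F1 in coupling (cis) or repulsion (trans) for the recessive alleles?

The two most frequent classes are W DW (214) and w dw (286); these are the parental (non-recombinant) types.
So the F1 carried W DW on one chromosome and w dw on the other — the recessive alleles are on the same chromosome (cis / coupling).

cis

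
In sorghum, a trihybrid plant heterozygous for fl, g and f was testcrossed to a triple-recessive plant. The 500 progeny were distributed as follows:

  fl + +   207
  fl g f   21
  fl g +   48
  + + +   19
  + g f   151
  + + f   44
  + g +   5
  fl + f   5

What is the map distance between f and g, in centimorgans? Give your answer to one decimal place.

20.4 centimorgans

The two most frequent reciprocal classes, fl + + and + g f, are the parental types, so the F1 was fl + + / + g f.
The two rarest classes, fl + f and + g +, are the double crossovers. Comparing them with the parentals, only the f allele has switched, so f is the middle locus and the order is fl – f – g.
Crossovers in the f–g interval produce the single-crossover classes fl g + and + + f (48 + 44 = 92) plus the double crossovers (10).
RF(f–g) = (92 + 10) / 500 = 102/500 = 0.2040 → 20.4 centimorgans.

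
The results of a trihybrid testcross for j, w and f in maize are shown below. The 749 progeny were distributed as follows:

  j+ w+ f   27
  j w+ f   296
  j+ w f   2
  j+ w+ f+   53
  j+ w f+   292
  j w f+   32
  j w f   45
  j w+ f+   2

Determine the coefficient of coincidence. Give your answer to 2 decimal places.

The two most frequent reciprocal classes, j+ w f+ and j w+ f, are the parental types, so the F1 was j+ w f+ / j w+ f.
The two rarest classes, j+ w f and j w+ f+, are the double crossovers. Comparing them with the parentals, only the f allele has switched, so f is the middle locus and the order is j – f – w.
j–f: (59 + 4)/749 = 0.0841; f–w: (98 + 4)/749 = 0.1362.
Expected DCO frequency = 0.0841 × 0.1362 ≈ 0.01145; observed = 4/749 ≈ 0.00534.
Coefficient of coincidence = 0.00534/0.01145 ≈ 0.47.

0.47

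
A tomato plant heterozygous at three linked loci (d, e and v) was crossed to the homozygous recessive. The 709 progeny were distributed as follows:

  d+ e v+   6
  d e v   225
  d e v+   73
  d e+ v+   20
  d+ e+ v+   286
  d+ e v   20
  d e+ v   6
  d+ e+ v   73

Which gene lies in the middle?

e

The two most frequent reciprocal classes, d e v and d+ e+ v+, are the parental types, so the F1 was d e v / d+ e+ v+.
The two rarest classes, d e+ v and d+ e v+, are the double crossovers. Comparing them with the parentals, only the e allele has switched, so e is the middle locus and the order is d – e – v.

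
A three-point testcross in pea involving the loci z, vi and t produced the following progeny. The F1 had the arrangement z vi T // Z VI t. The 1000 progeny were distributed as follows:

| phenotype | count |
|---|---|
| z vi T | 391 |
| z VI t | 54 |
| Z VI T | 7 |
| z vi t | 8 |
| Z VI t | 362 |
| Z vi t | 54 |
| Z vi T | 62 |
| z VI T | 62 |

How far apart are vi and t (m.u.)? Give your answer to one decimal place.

13.1 m.u.

The two rarest classes, z vi t and Z VI T, are the double crossovers. Comparing them with the parentals, only the t allele has switched, so t is the middle locus and the order is z – t – vi.
Crossovers in the t–vi interval produce the single-crossover classes z VI T and Z vi t (62 + 54 = 116) plus the double crossovers (15).
RF(t–vi) = (116 + 15) / 1000 = 131/1000 = 0.1310 → 13.1 m.u.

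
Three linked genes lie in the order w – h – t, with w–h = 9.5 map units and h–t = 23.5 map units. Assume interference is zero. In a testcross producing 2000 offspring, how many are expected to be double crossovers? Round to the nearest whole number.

Map distances give recombination frequencies of 0.095 and 0.235 for the two intervals.
With no interference, expected double-crossover frequency = 0.095 × 0.235 = 0.02232.
Expected number = 0.02232 × 2000 = 44.65 ≈ 45.

45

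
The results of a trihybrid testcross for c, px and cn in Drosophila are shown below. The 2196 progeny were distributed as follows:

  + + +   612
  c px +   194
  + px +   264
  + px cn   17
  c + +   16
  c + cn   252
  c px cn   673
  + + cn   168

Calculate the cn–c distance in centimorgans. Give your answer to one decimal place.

The two most frequent reciprocal classes, c px cn and + + +, are the parental types, so the F1 was c px cn / + + +.
The two rarest classes, + px cn and c + +, are the double crossovers. Comparing them with the parentals, only the c allele has switched, so c is the middle locus and the order is cn – c – px.
Crossovers in the cn–c interval produce the single-crossover classes c px + and + + cn (194 + 168 = 362) plus the double crossovers (33).
RF(cn–c) = (362 + 33) / 2196 = 395/2196 = 0.1799 → 18.0 centimorgans.

18.0 centimorgans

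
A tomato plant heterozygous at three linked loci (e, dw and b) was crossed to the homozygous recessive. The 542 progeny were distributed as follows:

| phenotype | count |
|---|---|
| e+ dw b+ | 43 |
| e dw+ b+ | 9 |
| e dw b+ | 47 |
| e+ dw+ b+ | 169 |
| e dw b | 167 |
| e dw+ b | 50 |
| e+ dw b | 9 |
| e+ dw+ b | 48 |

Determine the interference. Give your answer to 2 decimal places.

0.22

The two most frequent reciprocal classes, e+ dw+ b+ and e dw b, are the parental types, so the F1 was e+ dw+ b+ / e dw b.
The two rarest classes, e dw+ b+ and e+ dw b, are the double crossovers. Comparing them with the parentals, only the e allele has switched, so e is the middle locus and the order is dw – e – b.
dw–e: (93 + 18)/542 = 0.2048; e–b: (95 + 18)/542 = 0.2085.
Expected DCO frequency = 0.2048 × 0.2085 ≈ 0.04270; observed = 18/542 ≈ 0.03321.
Coefficient of coincidence = 0.03321/0.04270 ≈ 0.78; interference = 1 − 0.78 = 0.22.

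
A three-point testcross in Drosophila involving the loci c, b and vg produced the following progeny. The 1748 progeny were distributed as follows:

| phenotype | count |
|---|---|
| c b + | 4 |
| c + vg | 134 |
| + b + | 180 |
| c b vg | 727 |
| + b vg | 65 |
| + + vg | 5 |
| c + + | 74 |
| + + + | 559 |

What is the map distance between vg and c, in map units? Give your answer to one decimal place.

The two most frequent reciprocal classes, + + + and c b vg, are the parental types, so the F1 was + + + / c b vg.
The two rarest classes, + + vg and c b +, are the double crossovers. Comparing them with the parentals, only the vg allele has switched, so vg is the middle locus and the order is b – vg – c.
Crossovers in the vg–c interval produce the single-crossover classes c + + and + b vg (74 + 65 = 139) plus the double crossovers (9).
RF(vg–c) = (139 + 9) / 1748 = 148/1748 = 0.0847 → 8.5 map units.

8.5 map units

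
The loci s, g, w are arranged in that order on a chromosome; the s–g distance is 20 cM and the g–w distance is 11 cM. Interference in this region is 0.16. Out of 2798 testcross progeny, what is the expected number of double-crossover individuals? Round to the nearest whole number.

Map distances give recombination frequencies of 0.200 and 0.110 for the two intervals.
With interference 0.16 (so coincidence = 0.84), expected double-crossover frequency = 0.200 × 0.110 × 0.84 = 0.01848.
Expected number = 0.01848 × 2798 = 51.71 ≈ 52.

52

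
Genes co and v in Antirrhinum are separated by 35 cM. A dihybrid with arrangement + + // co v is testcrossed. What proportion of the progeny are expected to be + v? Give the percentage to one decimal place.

17.5%

A map distance of 35 cM corresponds to a recombination frequency of 0.350.
The F1 is + + / co v, so + v is a recombinant gamete class with expected frequency r/2 = 0.350/2 = 0.1750.
That is 0.1750 = 17.5% of the progeny.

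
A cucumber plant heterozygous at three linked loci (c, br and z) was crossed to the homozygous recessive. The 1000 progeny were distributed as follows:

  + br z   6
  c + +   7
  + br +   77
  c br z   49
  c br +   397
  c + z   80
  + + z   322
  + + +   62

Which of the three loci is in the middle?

br

The two most frequent reciprocal classes, c br + and + + z, are the parental types, so the F1 was c br + / + + z.
The two rarest classes, c + + and + br z, are the double crossovers. Comparing them with the parentals, only the br allele has switched, so br is the middle locus and the order is z – br – c.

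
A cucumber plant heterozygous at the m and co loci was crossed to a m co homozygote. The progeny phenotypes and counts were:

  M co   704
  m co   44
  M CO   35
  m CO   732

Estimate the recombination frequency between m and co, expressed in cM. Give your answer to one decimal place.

5.2 cM

The two most frequent classes, M co (704) and m CO (732), are the parental types, so the F1 was M co / m CO.
The recombinant classes are M CO and m co: 35 + 44 = 79.
Recombination frequency = 79/1515 = 0.0521 ≈ 5.2%, i.e. 5.2 cM.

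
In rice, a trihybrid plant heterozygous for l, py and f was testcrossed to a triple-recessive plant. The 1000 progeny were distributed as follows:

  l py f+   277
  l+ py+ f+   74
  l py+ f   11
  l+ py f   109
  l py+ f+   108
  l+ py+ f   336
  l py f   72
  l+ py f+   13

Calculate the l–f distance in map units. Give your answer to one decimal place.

17.0 map units

The two most frequent reciprocal classes, l py f+ and l+ py+ f, are the parental types, so the F1 was l py f+ / l+ py+ f.
The two rarest classes, l+ py f+ and l py+ f, are the double crossovers. Comparing them with the parentals, only the l allele has switched, so l is the middle locus and the order is py – l – f.
Crossovers in the l–f interval produce the single-crossover classes l py f and l+ py+ f+ (72 + 74 = 146) plus the double crossovers (24).
RF(l–f) = (146 + 24) / 1000 = 170/1000 = 0.1700 → 17.0 map units.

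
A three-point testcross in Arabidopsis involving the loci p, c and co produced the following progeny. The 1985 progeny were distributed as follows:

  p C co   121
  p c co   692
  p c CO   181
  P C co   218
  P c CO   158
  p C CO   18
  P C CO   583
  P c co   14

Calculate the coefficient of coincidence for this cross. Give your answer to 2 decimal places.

The two most frequent reciprocal classes, P C CO and p c co, are the parental types, so the F1 was P C CO / p c co.
The two rarest classes, p C CO and P c co, are the double crossovers. Comparing them with the parentals, only the p allele has switched, so p is the middle locus and the order is co – p – c.
co–p: (399 + 32)/1985 = 0.2171; p–c: (279 + 32)/1985 = 0.1567.
Expected DCO frequency = 0.2171 × 0.1567 ≈ 0.03402; observed = 32/1985 ≈ 0.01612.
Coefficient of coincidence = 0.01612/0.03402 ≈ 0.47.

0.47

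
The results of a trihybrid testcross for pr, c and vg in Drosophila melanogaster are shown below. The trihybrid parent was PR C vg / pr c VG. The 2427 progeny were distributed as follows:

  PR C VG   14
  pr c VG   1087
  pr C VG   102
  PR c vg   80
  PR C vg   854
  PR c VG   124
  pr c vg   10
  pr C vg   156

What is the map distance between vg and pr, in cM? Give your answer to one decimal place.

12.5 cM

The two rarest classes, PR C VG and pr c vg, are the double crossovers. Comparing them with the parentals, only the vg allele has switched, so vg is the middle locus and the order is pr – vg – c.
Crossovers in the pr–vg interval produce the single-crossover classes pr C vg and PR c VG (156 + 124 = 280) plus the double crossovers (24).
RF(pr–vg) = (280 + 24) / 2427 = 304/2427 = 0.1253 → 12.5 cM.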